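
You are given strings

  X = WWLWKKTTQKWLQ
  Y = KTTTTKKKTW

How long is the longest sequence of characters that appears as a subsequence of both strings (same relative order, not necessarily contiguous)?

5

Taking K (X #5, Y #1); then T (X #7, Y #4); then T (X #8, Y #5); then K (X #10, Y #8); then W (X #11, Y #10) gives a common subsequence of length 5, and the DP table's final entry dp[13][10] is also 5, so no common subsequence is longer.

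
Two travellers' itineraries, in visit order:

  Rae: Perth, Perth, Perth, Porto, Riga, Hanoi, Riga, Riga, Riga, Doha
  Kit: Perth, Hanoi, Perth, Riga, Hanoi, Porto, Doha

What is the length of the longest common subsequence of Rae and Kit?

5

Taking Perth (Rae #1, Kit #1), then Perth (Rae #3, Kit #3), then Riga (Rae #5, Kit #4), then Hanoi (Rae #6, Kit #5), then Doha (Rae #10, Kit #7) gives a common subsequence of length 5. The LCS DP gives dp[10][7] = 5, so this is optimal.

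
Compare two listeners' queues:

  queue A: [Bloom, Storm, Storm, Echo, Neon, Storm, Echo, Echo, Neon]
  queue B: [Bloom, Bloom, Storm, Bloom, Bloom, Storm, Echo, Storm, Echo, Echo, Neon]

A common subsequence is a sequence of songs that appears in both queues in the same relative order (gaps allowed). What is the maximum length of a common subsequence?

8

Taking Bloom at queue A[1]=queue B[2]; then Storm at queue A[2]=queue B[3]; then Storm at queue A[3]=queue B[6]; then Echo at queue A[4]=queue B[7]; then Storm at queue A[6]=queue B[8]; then Echo at queue A[7]=queue B[9]; then Echo at queue A[8]=queue B[10]; then Neon at queue A[9]=queue B[11] gives a common subsequence of length 8, and the DP table's final entry dp[9][11] is also 8, so no common subsequence is longer.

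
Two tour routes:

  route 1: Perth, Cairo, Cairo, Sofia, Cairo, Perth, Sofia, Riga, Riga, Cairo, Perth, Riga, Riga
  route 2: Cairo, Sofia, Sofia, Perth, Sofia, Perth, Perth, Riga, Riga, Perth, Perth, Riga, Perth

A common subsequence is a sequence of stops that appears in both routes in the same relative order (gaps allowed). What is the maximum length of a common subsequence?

8

Match Cairo (route 1 #2, route 2 #1), then Sofia (route 1 #4, route 2 #3), then Perth (route 1 #6, route 2 #4), then Sofia (route 1 #7, route 2 #5), then Riga (route 1 #8, route 2 #8), then Riga (route 1 #9, route 2 #9), then Perth (route 1 #11, route 2 #11), then Riga (route 1 #12, route 2 #12) — 8 stops in the same relative order in both. dp[13][13] = 8 confirms this is the maximum.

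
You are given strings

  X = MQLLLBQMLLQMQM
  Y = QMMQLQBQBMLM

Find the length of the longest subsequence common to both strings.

Taking M [1,3], then Q [2,4], then L [3,5], then B [6,7], then Q [7,8], then M [8,10], then L [10,11], then M [14,12] gives a common subsequence of length 8. dp[14][12] = 8 confirms this is the maximum.

8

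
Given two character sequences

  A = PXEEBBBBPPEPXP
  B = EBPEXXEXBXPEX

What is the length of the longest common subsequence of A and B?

Taking P [1,3], X [2,6], E [3,7], B [5,9], P [10,11], E [11,12], X [13,13] gives a common subsequence of length 7, and the DP table's final entry dp[14][13] is also 7, so no common subsequence is longer.

7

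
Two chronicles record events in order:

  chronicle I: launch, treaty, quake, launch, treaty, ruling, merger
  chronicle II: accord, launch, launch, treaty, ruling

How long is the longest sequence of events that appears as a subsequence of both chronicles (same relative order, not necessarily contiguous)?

One common subsequence of length 4: launch at chronicle I[1]=chronicle II[2], launch at chronicle I[4]=chronicle II[3], treaty at chronicle I[5]=chronicle II[4], ruling at chronicle I[6]=chronicle II[5]. The LCS DP gives dp[7][5] = 4, so this is optimal.

4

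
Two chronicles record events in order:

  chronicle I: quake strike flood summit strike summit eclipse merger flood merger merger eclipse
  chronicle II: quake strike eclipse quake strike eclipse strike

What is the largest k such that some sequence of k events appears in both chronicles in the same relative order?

4

Taking quake [1,1]; then strike [2,2]; then strike [5,5]; then eclipse [7,6] gives a common subsequence of length 4. Since dp[12][7] = 4, nothing longer is possible.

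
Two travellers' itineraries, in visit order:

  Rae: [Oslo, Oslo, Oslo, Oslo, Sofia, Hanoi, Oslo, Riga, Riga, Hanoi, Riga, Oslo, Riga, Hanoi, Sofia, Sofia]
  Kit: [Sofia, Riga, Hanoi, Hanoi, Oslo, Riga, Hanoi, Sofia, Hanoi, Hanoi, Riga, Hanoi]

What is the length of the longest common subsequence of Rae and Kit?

Taking Sofia [5,1], then Hanoi [6,4], then Oslo [7,5], then Riga [8,6], then Hanoi [10,10], then Riga [13,11], then Hanoi [14,12] gives a common subsequence of length 7. The LCS DP gives dp[16][12] = 7, so this is optimal.

7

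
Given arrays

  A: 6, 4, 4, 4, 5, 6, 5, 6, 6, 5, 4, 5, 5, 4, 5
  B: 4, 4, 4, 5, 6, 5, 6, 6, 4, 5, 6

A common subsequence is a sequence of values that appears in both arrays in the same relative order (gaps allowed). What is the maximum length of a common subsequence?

Match 4 at A[2]=B[1], then 4 at A[3]=B[2], then 4 at A[4]=B[3], then 5 at A[5]=B[4], then 6 at A[6]=B[5], then 5 at A[7]=B[6], then 6 at A[8]=B[7], then 6 at A[9]=B[8], then 4 at A[11]=B[9], then 5 at A[12]=B[10] — 10 values in the same relative order in both, and the DP table's final entry dp[15][11] is also 10, so no common subsequence is longer.

10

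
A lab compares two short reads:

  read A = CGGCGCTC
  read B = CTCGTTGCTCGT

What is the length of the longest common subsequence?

Match C (read A #1, read B #3) → G (read A #2, read B #4) → G (read A #3, read B #7) → C (read A #4, read B #10) → G (read A #5, read B #11) → T (read A #7, read B #12) — 6 bases in the same relative order in both, and the DP table's final entry dp[8][12] is also 6, so no common subsequence is longer.

6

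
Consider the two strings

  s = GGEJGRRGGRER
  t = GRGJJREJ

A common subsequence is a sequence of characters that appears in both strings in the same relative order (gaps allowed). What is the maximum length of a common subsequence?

Let dp[i][j] be the LCS length of the first i characters of s and the first j characters of t. dp[i][j] = dp[i-1][j-1]+1 when the i-th and j-th characters match, else max(dp[i-1][j], dp[i][j-1]).
    ·  G  R  G  J  J  R  E  J
 ·  0  0  0  0  0  0  0  0  0
 G  0  1  1  1  1  1  1  1  1
 G  0  1  1  2  2  2  2  2  2
 E  0  1  1  2  2  2  2  3  3
 J  0  1  1  2  3  3  3  3  4
 G  0  1  1  2  3  3  3  3  4
 R  0  1  2  2  3  3  4  4  4
 R  0  1  2  2  3  3  4  4  4
 G  0  1  2  3  3  3  4  4  4
 G  0  1  2  3  3  3  4  4  4
 R  0  1  2  3  3  3  4  4  4
 E  0  1  2  3  3  3  4  5  5
 R  0  1  2  3  3  3  4  5  5
dp[12][8] = 5. One LCS (by backtracking along matches): GGJRE.

5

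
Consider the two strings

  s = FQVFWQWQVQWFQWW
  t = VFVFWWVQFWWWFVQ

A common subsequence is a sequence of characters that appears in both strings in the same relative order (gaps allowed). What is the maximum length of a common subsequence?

10

Taking F (s #1, t #2) → V (s #3, t #3) → F (s #4, t #4) → W (s #5, t #5) → W (s #7, t #6) → V (s #9, t #7) → Q (s #10, t #8) → W (s #11, t #12) → F (s #12, t #13) → Q (s #13, t #15) gives a common subsequence of length 10. dp[15][15] = 10 confirms this is the maximum.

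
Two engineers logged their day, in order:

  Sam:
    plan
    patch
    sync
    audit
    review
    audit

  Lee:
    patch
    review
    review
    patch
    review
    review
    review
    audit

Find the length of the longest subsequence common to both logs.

One common subsequence of length 3: patch at Sam[2]=Lee[4]; then review at Sam[5]=Lee[7]; then audit at Sam[6]=Lee[8]. Since dp[6][8] = 3, nothing longer is possible.

3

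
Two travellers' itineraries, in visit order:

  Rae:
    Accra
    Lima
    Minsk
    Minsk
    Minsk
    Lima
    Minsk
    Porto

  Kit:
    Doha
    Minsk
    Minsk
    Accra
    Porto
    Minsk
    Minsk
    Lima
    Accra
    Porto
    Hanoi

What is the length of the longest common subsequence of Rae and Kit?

5

Pick Accra [1,4], Minsk [4,6], Minsk [5,7], Lima [6,8], Porto [8,10]; all 5 stops appear in both, in order. The LCS DP gives dp[8][11] = 5, so this is optimal.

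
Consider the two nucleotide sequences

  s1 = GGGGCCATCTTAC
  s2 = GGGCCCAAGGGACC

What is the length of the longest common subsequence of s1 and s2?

Pick G [1,1]; then G [2,2]; then G [3,3]; then C [5,5]; then C [6,6]; then A [7,12]; then C [9,13]; then C [13,14]; all 8 bases appear in both, in order. The LCS DP gives dp[13][14] = 8, so this is optimal.

8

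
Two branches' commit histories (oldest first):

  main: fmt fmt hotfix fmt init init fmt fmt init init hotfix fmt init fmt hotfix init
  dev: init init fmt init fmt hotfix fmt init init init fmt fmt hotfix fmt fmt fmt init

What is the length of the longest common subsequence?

One common subsequence of length 12: fmt (main #1, dev #3); then fmt (main #2, dev #5); then hotfix (main #3, dev #6); then fmt (main #4, dev #7); then init (main #5, dev #9); then init (main #6, dev #10); then fmt (main #7, dev #11); then fmt (main #8, dev #12); then hotfix (main #11, dev #13); then fmt (main #12, dev #15); then fmt (main #14, dev #16); then init (main #16, dev #17), and the DP table's final entry dp[16][17] is also 12, so no common subsequence is longer.

12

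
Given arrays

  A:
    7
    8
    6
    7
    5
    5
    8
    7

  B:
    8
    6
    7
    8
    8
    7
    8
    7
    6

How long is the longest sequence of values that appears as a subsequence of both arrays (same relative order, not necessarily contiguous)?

Match 7 (A #1, B #3), then 8 (A #2, B #5), then 7 (A #4, B #6), then 8 (A #7, B #7), then 7 (A #8, B #8) — 5 values in the same relative order in both. Since dp[8][9] = 5, nothing longer is possible.

5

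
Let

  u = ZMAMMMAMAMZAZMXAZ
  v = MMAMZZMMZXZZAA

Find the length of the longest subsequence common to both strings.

Match M at u[6]=v[1] → M at u[8]=v[2] → A at u[9]=v[3] → M at u[10]=v[4] → Z at u[11]=v[5] → Z at u[13]=v[6] → M at u[14]=v[8] → X at u[15]=v[10] → A at u[16]=v[14] — 9 characters in the same relative order in both. Since dp[17][14] = 9, nothing longer is possible.

9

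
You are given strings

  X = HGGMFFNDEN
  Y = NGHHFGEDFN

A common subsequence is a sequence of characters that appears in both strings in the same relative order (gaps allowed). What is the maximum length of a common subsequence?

4

Pick H at X[1]=Y[4]; then G at X[2]=Y[6]; then F at X[6]=Y[9]; then N at X[10]=Y[10]; all 4 characters appear in both, in order. The LCS DP gives dp[10][10] = 4, so this is optimal.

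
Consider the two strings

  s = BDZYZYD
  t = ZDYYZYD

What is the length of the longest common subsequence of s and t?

Let dp[i][j] be the LCS length of the first i characters of s and the first j characters of t. dp[i][j] = dp[i-1][j-1]+1 when the i-th and j-th characters match, else max(dp[i-1][j], dp[i][j-1]).
    ·  Z  D  Y  Y  Z  Y  D
 ·  0  0  0  0  0  0  0  0
 B  0  0  0  0  0  0  0  0
 D  0  0  1  1  1  1  1  1
 Z  0  1  1  1  1  2  2  2
 Y  0  1  1  2  2  2  3  3
 Z  0  1  1  2  2  3  3  3
 Y  0  1  1  2  3  3  4  4
 D  0  1  2  2  3  3  4  5
dp[7][7] = 5. One LCS (by backtracking along matches): DYZYD.

5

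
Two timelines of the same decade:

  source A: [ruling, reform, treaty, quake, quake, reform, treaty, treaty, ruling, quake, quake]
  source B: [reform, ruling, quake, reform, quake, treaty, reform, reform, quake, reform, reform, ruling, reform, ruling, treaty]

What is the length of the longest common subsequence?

6

One common subsequence of length 6: ruling at source A[1]=source B[2], then reform at source A[2]=source B[4], then treaty at source A[3]=source B[6], then quake at source A[4]=source B[9], then reform at source A[6]=source B[13], then treaty at source A[8]=source B[15]. The LCS DP gives dp[11][15] = 6, so this is optimal.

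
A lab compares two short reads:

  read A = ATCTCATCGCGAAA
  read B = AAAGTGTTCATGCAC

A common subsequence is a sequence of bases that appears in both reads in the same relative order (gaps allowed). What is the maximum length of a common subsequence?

Pick A (read A #1, read B #3), then T (read A #2, read B #7), then T (read A #4, read B #8), then C (read A #5, read B #9), then A (read A #6, read B #10), then T (read A #7, read B #11), then G (read A #9, read B #12), then C (read A #10, read B #13), then A (read A #12, read B #14); all 9 bases appear in both, in order, and the DP table's final entry dp[14][15] is also 9, so no common subsequence is longer.

9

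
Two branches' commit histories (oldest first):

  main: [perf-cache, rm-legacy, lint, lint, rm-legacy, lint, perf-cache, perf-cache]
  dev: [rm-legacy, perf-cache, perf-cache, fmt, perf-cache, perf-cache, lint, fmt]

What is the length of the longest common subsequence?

One common subsequence of length 3: perf-cache at main[1]=dev[3]; then perf-cache at main[7]=dev[5]; then perf-cache at main[8]=dev[6], and the DP table's final entry dp[8][8] is also 3, so no common subsequence is longer.

3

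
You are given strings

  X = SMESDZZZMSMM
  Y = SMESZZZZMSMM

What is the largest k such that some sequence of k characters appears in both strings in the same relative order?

Match S at X[1]=Y[1] → M at X[2]=Y[2] → E at X[3]=Y[3] → S at X[4]=Y[4] → Z at X[6]=Y[6] → Z at X[7]=Y[7] → Z at X[8]=Y[8] → M at X[9]=Y[9] → S at X[10]=Y[10] → M at X[11]=Y[11] → M at X[12]=Y[12] — 11 characters in the same relative order in both. dp[12][12] = 11 confirms this is the maximum.

11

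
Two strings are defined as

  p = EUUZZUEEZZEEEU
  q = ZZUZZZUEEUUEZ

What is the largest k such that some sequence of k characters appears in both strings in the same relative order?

Taking Z [4,1], Z [5,2], U [6,3], Z [9,5], Z [10,6], E [11,8], E [12,9], E [13,12] gives a common subsequence of length 8. The LCS DP gives dp[14][13] = 8, so this is optimal.

8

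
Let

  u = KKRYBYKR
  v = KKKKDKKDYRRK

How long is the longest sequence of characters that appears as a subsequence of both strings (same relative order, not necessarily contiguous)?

Let dp[i][j] be the LCS length of the first i characters of u and the first j characters of v. dp[i][j] = dp[i-1][j-1]+1 when the i-th and j-th characters match, else max(dp[i-1][j], dp[i][j-1]).
    ·  K  K  K  K  D  K  K  D  Y  R  R  K
 ·  0  0  0  0  0  0  0  0  0  0  0  0  0
 K  0  1  1  1  1  1  1  1  1  1  1  1  1
 K  0  1  2  2  2  2  2  2  2  2  2  2  2
 R  0  1  2  2  2  2  2  2  2  2  3  3  3
 Y  0  1  2  2  2  2  2  2  2  3  3  3  3
 B  0  1  2  2  2  2  2  2  2  3  3  3  3
 Y  0  1  2  2  2  2  2  2  2  3  3  3  3
 K  0  1  2  3  3  3  3  3  3  3  3  3  4
 R  0  1  2  3  3  3  3  3  3  3  4  4  4
dp[8][12] = 4. One LCS (by backtracking along matches): KKRK.

4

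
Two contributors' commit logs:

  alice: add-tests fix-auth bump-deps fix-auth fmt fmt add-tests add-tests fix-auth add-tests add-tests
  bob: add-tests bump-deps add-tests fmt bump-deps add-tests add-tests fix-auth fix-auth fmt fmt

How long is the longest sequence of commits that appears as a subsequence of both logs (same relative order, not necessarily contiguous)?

Taking add-tests at alice[1]=bob[1] → bump-deps at alice[3]=bob[2] → fmt at alice[5]=bob[4] → add-tests at alice[7]=bob[6] → add-tests at alice[8]=bob[7] → fix-auth at alice[9]=bob[9] gives a common subsequence of length 6. The LCS DP gives dp[11][11] = 6, so this is optimal.

6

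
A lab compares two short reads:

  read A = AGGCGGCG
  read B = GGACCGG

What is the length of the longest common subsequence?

5

Pick G at read A[2]=read B[1]; then G at read A[3]=read B[2]; then C at read A[4]=read B[5]; then G at read A[6]=read B[6]; then G at read A[8]=read B[7]; all 5 bases appear in both, in order. The LCS DP gives dp[8][7] = 5, so this is optimal.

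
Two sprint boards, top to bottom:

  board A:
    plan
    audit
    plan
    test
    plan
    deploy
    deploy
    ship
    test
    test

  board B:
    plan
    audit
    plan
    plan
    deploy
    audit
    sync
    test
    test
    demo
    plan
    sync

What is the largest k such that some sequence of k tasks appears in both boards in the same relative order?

One common subsequence of length 7: plan [1,1] → audit [2,2] → plan [3,3] → plan [5,4] → deploy [6,5] → test [9,8] → test [10,9]. The LCS DP gives dp[10][12] = 7, so this is optimal.

7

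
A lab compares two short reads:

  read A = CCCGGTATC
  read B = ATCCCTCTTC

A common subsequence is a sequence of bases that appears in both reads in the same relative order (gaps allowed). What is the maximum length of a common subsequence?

6

Let dp[i][j] be the LCS length of the first i bases of read A and the first j bases of read B. dp[i][j] = dp[i-1][j-1]+1 when the i-th and j-th bases match, else max(dp[i-1][j], dp[i][j-1]).
    ·  A  T  C  C  C  T  C  T  T  C
 ·  0  0  0  0  0  0  0  0  0  0  0
 C  0  0  0  1  1  1  1  1  1  1  1
 C  0  0  0  1  2  2  2  2  2  2  2
 C  0  0  0  1  2  3  3  3  3  3  3
 G  0  0  0  1  2  3  3  3  3  3  3
 G  0  0  0  1  2  3  3  3  3  3  3
 T  0  0  1  1  2  3  4  4  4  4  4
 A  0  1  1  1  2  3  4  4  4  4  4
 T  0  1  2  2  2  3  4  4  5  5  5
 C  0  1  2  3  3  3  4  5  5  5  6
dp[9][10] = 6. One LCS (by backtracking along matches): CCCTTC.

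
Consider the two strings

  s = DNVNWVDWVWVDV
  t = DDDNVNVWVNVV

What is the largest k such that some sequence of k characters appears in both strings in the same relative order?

9

Taking D (s #1, t #3) → N (s #2, t #4) → V (s #3, t #5) → N (s #4, t #6) → V (s #6, t #7) → W (s #8, t #8) → V (s #9, t #9) → V (s #11, t #11) → V (s #13, t #12) gives a common subsequence of length 9. Since dp[13][12] = 9, nothing longer is possible.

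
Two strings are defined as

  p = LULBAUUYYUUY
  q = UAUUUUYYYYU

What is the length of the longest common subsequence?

Pick U (p #2, q #1); then A (p #5, q #2); then U (p #6, q #5); then U (p #7, q #6); then Y (p #8, q #9); then Y (p #9, q #10); then U (p #11, q #11); all 7 characters appear in both, in order. dp[12][11] = 7 confirms this is the maximum.

7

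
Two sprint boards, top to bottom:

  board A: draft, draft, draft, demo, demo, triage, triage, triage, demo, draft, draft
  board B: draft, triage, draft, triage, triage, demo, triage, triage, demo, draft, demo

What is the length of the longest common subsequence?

7

Pick draft (board A #1, board B #1), draft (board A #2, board B #3), demo (board A #5, board B #6), triage (board A #7, board B #7), triage (board A #8, board B #8), demo (board A #9, board B #9), draft (board A #10, board B #10); all 7 tasks appear in both, in order, and the DP table's final entry dp[11][11] is also 7, so no common subsequence is longer.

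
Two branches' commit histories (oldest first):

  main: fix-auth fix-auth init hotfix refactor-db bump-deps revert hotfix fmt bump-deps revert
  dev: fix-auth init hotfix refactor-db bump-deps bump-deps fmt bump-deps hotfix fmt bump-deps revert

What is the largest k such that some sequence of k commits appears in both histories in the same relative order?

9

Match fix-auth [2,1], then init [3,2], then hotfix [4,3], then refactor-db [5,4], then bump-deps [6,8], then hotfix [8,9], then fmt [9,10], then bump-deps [10,11], then revert [11,12] — 9 commits in the same relative order in both. dp[11][12] = 9 confirms this is the maximum.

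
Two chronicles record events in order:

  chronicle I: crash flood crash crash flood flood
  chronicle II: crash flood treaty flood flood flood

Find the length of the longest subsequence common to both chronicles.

Taking crash [1,1], then flood [2,4], then flood [5,5], then flood [6,6] gives a common subsequence of length 4. The LCS DP gives dp[6][6] = 4, so this is optimal.

4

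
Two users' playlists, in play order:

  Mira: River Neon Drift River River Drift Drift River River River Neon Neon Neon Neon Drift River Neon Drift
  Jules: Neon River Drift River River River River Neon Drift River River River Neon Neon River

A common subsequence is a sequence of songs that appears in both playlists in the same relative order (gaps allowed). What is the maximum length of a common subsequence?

Pick River (Mira #1, Jules #2); then Drift (Mira #3, Jules #3); then River (Mira #4, Jules #6); then River (Mira #5, Jules #7); then Drift (Mira #7, Jules #9); then River (Mira #8, Jules #10); then River (Mira #9, Jules #11); then River (Mira #10, Jules #12); then Neon (Mira #13, Jules #13); then Neon (Mira #14, Jules #14); then River (Mira #16, Jules #15); all 11 songs appear in both, in order, and the DP table's final entry dp[18][15] is also 11, so no common subsequence is longer.

11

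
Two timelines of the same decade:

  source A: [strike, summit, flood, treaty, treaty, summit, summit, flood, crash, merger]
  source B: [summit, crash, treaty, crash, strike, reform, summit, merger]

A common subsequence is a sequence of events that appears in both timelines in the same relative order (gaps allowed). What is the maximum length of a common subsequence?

Taking summit (source A #2, source B #1); then treaty (source A #4, source B #3); then summit (source A #7, source B #7); then merger (source A #10, source B #8) gives a common subsequence of length 4. dp[10][8] = 4 confirms this is the maximum.

4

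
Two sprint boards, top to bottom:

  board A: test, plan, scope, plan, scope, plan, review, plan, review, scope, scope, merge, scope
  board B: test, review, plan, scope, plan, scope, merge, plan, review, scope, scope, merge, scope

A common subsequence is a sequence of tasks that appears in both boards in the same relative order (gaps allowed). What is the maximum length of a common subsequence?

Pick test [1,1], then plan [2,3], then scope [3,4], then plan [4,5], then scope [5,6], then plan [8,8], then review [9,9], then scope [10,10], then scope [11,11], then merge [12,12], then scope [13,13]; all 11 tasks appear in both, in order. Since dp[13][13] = 11, nothing longer is possible.

11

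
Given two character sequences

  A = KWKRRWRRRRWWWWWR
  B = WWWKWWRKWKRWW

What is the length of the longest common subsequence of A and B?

Match K (A #1, B #4); then W (A #2, B #6); then K (A #3, B #8); then W (A #6, B #9); then R (A #10, B #11); then W (A #14, B #12); then W (A #15, B #13) — 7 characters in the same relative order in both, and the DP table's final entry dp[16][13] is also 7, so no common subsequence is longer.

7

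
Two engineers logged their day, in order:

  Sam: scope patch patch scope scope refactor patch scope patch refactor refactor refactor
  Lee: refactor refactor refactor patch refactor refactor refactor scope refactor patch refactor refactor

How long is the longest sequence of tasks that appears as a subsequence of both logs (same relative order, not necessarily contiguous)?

6

Match patch (Sam #2, Lee #4) → scope (Sam #5, Lee #8) → refactor (Sam #6, Lee #9) → patch (Sam #9, Lee #10) → refactor (Sam #11, Lee #11) → refactor (Sam #12, Lee #12) — 6 tasks in the same relative order in both. The LCS DP gives dp[12][12] = 6, so this is optimal.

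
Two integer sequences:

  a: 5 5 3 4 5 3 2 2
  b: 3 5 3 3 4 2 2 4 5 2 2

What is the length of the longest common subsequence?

6

Let dp[i][j] be the LCS length of the first i values of a and the first j values of b. dp[i][j] = dp[i-1][j-1]+1 when the i-th and j-th values match, else max(dp[i-1][j], dp[i][j-1]).
    ·  3  5  3  3  4  2  2  4  5  2  2
 ·  0  0  0  0  0  0  0  0  0  0  0  0
 5  0  0  1  1  1  1  1  1  1  1  1  1
 5  0  0  1  1  1  1  1  1  1  2  2  2
 3  0  1  1  2  2  2  2  2  2  2  2  2
 4  0  1  1  2  2  3  3  3  3  3  3  3
 5  0  1  2  2  2  3  3  3  3  4  4  4
 3  0  1  2  3  3  3  3  3  3  4  4  4
 2  0  1  2  3  3  3  4  4  4  4  5  5
 2  0  1  2  3  3  3  4  5  5  5  5  6
dp[8][11] = 6. One LCS (by backtracking along matches): 5, 3, 4, 5, 2, 2.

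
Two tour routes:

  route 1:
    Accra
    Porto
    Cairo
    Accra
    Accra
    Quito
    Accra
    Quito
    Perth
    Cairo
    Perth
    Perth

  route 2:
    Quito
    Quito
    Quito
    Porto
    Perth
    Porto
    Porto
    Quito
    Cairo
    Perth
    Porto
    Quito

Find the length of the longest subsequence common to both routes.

Match Quito [6,2], then Quito [8,3], then Perth [9,5], then Cairo [10,9], then Perth [11,10] — 5 stops in the same relative order in both. Since dp[12][12] = 5, nothing longer is possible.

5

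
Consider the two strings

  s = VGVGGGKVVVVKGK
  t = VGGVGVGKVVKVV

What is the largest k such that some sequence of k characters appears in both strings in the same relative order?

10

Pick V (s #1, t #1), G (s #2, t #3), V (s #3, t #4), G (s #4, t #5), G (s #6, t #7), K (s #7, t #8), V (s #8, t #9), V (s #9, t #10), V (s #10, t #12), V (s #11, t #13); all 10 characters appear in both, in order. Since dp[14][13] = 10, nothing longer is possible.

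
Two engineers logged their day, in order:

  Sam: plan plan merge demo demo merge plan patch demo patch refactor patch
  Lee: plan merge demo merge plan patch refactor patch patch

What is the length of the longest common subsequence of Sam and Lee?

Match plan at Sam[2]=Lee[1], then merge at Sam[3]=Lee[2], then demo at Sam[5]=Lee[3], then merge at Sam[6]=Lee[4], then plan at Sam[7]=Lee[5], then patch at Sam[8]=Lee[6], then patch at Sam[10]=Lee[8], then patch at Sam[12]=Lee[9] — 8 tasks in the same relative order in both. Since dp[12][9] = 8, nothing longer is possible.

8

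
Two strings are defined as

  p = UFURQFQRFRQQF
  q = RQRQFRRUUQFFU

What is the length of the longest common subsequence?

One common subsequence of length 7: R at p[4]=q[3]; then Q at p[5]=q[4]; then F at p[6]=q[5]; then R at p[8]=q[6]; then R at p[10]=q[7]; then Q at p[11]=q[10]; then F at p[13]=q[12], and the DP table's final entry dp[13][13] is also 7, so no common subsequence is longer.

7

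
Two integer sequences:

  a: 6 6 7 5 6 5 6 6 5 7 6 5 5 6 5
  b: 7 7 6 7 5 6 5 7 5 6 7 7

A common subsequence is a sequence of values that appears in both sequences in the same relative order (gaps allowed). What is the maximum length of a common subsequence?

Match 6 [2,3], then 7 [3,4], then 5 [6,5], then 6 [8,6], then 5 [9,7], then 7 [10,8], then 5 [13,9], then 6 [14,10] — 8 values in the same relative order in both. The LCS DP gives dp[15][12] = 8, so this is optimal.

8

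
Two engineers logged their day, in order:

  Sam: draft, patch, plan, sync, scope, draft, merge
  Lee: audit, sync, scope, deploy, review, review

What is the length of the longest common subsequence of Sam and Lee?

Pick sync [4,2] → scope [5,3]; all 2 tasks appear in both, in order. dp[7][6] = 2 confirms this is the maximum.

2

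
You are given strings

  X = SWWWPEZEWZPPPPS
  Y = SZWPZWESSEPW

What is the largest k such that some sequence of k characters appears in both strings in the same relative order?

6

Taking S [1,1], W [2,3], W [4,6], E [6,7], E [8,10], W [9,12] gives a common subsequence of length 6. Since dp[15][12] = 6, nothing longer is possible.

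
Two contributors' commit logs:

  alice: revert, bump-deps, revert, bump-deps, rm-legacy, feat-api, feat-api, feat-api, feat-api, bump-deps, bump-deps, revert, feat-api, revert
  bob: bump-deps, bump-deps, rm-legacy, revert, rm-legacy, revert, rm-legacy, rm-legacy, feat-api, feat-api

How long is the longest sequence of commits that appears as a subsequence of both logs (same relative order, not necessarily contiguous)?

Match revert [1,4], revert [3,6], rm-legacy [5,8], feat-api [9,9], feat-api [13,10] — 5 commits in the same relative order in both. dp[14][10] = 5 confirms this is the maximum.

5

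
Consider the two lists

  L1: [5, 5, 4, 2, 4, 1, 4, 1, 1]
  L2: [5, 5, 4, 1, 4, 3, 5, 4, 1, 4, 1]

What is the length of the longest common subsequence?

Let dp[i][j] be the LCS length of the first i values of L1 and the first j values of L2. dp[i][j] = dp[i-1][j-1]+1 when the i-th and j-th values match, else max(dp[i-1][j], dp[i][j-1]).
    ·  5  5  4  1  4  3  5  4  1  4  1
 ·  0  0  0  0  0  0  0  0  0  0  0  0
 5  0  1  1  1  1  1  1  1  1  1  1  1
 5  0  1  2  2  2  2  2  2  2  2  2  2
 4  0  1  2  3  3  3  3  3  3  3  3  3
 2  0  1  2  3  3  3  3  3  3  3  3  3
 4  0  1  2  3  3  4  4  4  4  4  4  4
 1  0  1  2  3  4  4  4  4  4  5  5  5
 4  0  1  2  3  4  5  5  5  5  5  6  6
 1  0  1  2  3  4  5  5  5  5  6  6  7
 1  0  1  2  3  4  5  5  5  5  6  6  7
dp[9][11] = 7. One LCS (by backtracking along matches): 5, 5, 4, 4, 1, 4, 1.

7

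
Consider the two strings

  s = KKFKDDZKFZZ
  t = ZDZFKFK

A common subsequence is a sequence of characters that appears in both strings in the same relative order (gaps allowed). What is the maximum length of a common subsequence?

Let dp[i][j] be the LCS length of the first i characters of s and the first j characters of t. dp[i][j] = dp[i-1][j-1]+1 when the i-th and j-th characters match, else max(dp[i-1][j], dp[i][j-1]).
    ·  Z  D  Z  F  K  F  K
 ·  0  0  0  0  0  0  0  0
 K  0  0  0  0  0  1  1  1
 K  0  0  0  0  0  1  1  2
 F  0  0  0  0  1  1  2  2
 K  0  0  0  0  1  2  2  3
 D  0  0  1  1  1  2  2  3
 D  0  0  1  1  1  2  2  3
 Z  0  1  1  2  2  2  2  3
 K  0  1  1  2  2  3  3  3
 F  0  1  1  2  3  3  4  4
 Z  0  1  1  2  3  3  4  4
 Z  0  1  1  2  3  3  4  4
dp[11][7] = 4. One LCS (by backtracking along matches): DZKF.

4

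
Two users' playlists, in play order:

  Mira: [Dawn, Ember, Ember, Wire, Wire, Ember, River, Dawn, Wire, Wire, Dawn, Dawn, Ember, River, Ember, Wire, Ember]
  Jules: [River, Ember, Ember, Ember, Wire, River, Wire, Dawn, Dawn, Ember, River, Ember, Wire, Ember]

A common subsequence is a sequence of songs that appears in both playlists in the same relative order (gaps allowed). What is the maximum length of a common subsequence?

12

Taking Ember [2,3]; then Ember [3,4]; then Wire [5,5]; then River [7,6]; then Wire [10,7]; then Dawn [11,8]; then Dawn [12,9]; then Ember [13,10]; then River [14,11]; then Ember [15,12]; then Wire [16,13]; then Ember [17,14] gives a common subsequence of length 12. dp[17][14] = 12 confirms this is the maximum.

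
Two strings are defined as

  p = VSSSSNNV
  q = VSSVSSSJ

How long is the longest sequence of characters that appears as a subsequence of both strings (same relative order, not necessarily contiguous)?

5

Let dp[i][j] be the LCS length of the first i characters of p and the first j characters of q. dp[i][j] = dp[i-1][j-1]+1 when the i-th and j-th characters match, else max(dp[i-1][j], dp[i][j-1]).
    ·  V  S  S  V  S  S  S  J
 ·  0  0  0  0  0  0  0  0  0
 V  0  1  1  1  1  1  1  1  1
 S  0  1  2  2  2  2  2  2  2
 S  0  1  2  3  3  3  3  3  3
 S  0  1  2  3  3  4  4  4  4
 S  0  1  2  3  3  4  5  5  5
 N  0  1  2  3  3  4  5  5  5
 N  0  1  2  3  3  4  5  5  5
 V  0  1  2  3  4  4  5  5  5
dp[8][8] = 5. One LCS (by backtracking along matches): VSSSS.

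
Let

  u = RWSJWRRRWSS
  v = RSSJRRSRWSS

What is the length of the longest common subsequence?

9

One common subsequence of length 9: R [1,1], then S [3,3], then J [4,4], then R [6,5], then R [7,6], then R [8,8], then W [9,9], then S [10,10], then S [11,11]. Since dp[11][11] = 9, nothing longer is possible.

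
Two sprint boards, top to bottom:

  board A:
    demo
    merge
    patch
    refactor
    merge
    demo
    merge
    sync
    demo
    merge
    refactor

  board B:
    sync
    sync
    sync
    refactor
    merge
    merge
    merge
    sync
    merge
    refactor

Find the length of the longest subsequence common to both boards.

6

Match merge (board A #2, board B #5); then merge (board A #5, board B #6); then merge (board A #7, board B #7); then sync (board A #8, board B #8); then merge (board A #10, board B #9); then refactor (board A #11, board B #10) — 6 tasks in the same relative order in both, and the DP table's final entry dp[11][10] is also 6, so no common subsequence is longer.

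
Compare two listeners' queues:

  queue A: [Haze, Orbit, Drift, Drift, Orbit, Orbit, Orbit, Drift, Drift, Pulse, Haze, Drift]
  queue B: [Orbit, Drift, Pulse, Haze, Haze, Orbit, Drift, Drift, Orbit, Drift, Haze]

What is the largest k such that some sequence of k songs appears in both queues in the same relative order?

Taking Haze (queue A #1, queue B #5) → Orbit (queue A #2, queue B #6) → Drift (queue A #3, queue B #7) → Drift (queue A #4, queue B #8) → Orbit (queue A #7, queue B #9) → Drift (queue A #9, queue B #10) → Haze (queue A #11, queue B #11) gives a common subsequence of length 7. The LCS DP gives dp[12][11] = 7, so this is optimal.

7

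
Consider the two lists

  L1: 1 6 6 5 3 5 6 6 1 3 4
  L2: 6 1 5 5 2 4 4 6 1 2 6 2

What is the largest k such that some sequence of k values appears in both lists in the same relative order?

Let dp[i][j] be the LCS length of the first i values of L1 and the first j values of L2. dp[i][j] = dp[i-1][j-1]+1 when the i-th and j-th values match, else max(dp[i-1][j], dp[i][j-1]).
    ·  6  1  5  5  2  4  4  6  1  2  6  2
 ·  0  0  0  0  0  0  0  0  0  0  0  0  0
 1  0  0  1  1  1  1  1  1  1  1  1  1  1
 6  0  1  1  1  1  1  1  1  2  2  2  2  2
 6  0  1  1  1  1  1  1  1  2  2  2  3  3
 5  0  1  1  2  2  2  2  2  2  2  2  3  3
 3  0  1  1  2  2  2  2  2  2  2  2  3  3
 5  0  1  1  2  3  3  3  3  3  3  3  3  3
 6  0  1  1  2  3  3  3  3  4  4  4  4  4
 6  0  1  1  2  3  3  3  3  4  4  4  5  5
 1  0  1  2  2  3  3  3  3  4  5  5  5  5
 3  0  1  2  2  3  3  3  3  4  5  5  5  5
 4  0  1  2  2  3  3  4  4  4  5  5  5  5
dp[11][12] = 5. One LCS (by backtracking along matches): 1, 5, 5, 6, 6.

5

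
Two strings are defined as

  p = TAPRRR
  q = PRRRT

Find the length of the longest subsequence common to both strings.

Taking P at p[3]=q[1] → R at p[4]=q[2] → R at p[5]=q[3] → R at p[6]=q[4] gives a common subsequence of length 4. dp[6][5] = 4 confirms this is the maximum.

4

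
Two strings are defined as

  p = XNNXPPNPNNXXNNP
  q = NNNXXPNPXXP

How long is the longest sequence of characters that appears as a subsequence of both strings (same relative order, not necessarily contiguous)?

One common subsequence of length 9: N at p[2]=q[2], then N at p[3]=q[3], then X at p[4]=q[5], then P at p[6]=q[6], then N at p[7]=q[7], then P at p[8]=q[8], then X at p[11]=q[9], then X at p[12]=q[10], then P at p[15]=q[11]. The LCS DP gives dp[15][11] = 9, so this is optimal.

9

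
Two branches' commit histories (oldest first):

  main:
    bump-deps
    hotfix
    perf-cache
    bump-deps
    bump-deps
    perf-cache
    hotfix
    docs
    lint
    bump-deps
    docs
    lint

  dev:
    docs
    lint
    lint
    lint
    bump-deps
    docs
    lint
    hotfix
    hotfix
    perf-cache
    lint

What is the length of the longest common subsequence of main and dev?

5

One common subsequence of length 5: docs (main #8, dev #1); then lint (main #9, dev #4); then bump-deps (main #10, dev #5); then docs (main #11, dev #6); then lint (main #12, dev #11). Since dp[12][11] = 5, nothing longer is possible.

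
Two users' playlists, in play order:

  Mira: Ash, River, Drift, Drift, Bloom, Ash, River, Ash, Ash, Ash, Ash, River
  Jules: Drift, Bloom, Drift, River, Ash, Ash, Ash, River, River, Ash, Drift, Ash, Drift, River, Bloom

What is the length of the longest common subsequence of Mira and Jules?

8

Taking Drift (Mira #3, Jules #1) → Drift (Mira #4, Jules #3) → Ash (Mira #6, Jules #5) → Ash (Mira #8, Jules #6) → Ash (Mira #9, Jules #7) → Ash (Mira #10, Jules #10) → Ash (Mira #11, Jules #12) → River (Mira #12, Jules #14) gives a common subsequence of length 8. The LCS DP gives dp[12][15] = 8, so this is optimal.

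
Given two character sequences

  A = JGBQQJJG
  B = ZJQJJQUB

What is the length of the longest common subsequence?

Let dp[i][j] be the LCS length of the first i characters of A and the first j characters of B. dp[i][j] = dp[i-1][j-1]+1 when the i-th and j-th characters match, else max(dp[i-1][j], dp[i][j-1]).
    ·  Z  J  Q  J  J  Q  U  B
 ·  0  0  0  0  0  0  0  0  0
 J  0  0  1  1  1  1  1  1  1
 G  0  0  1  1  1  1  1  1  1
 B  0  0  1  1  1  1  1  1  2
 Q  0  0  1  2  2  2  2  2  2
 Q  0  0  1  2  2  2  3  3  3
 J  0  0  1  2  3  3  3  3  3
 J  0  0  1  2  3  4  4  4  4
 G  0  0  1  2  3  4  4  4  4
dp[8][8] = 4. One LCS (by backtracking along matches): JQJJ.

4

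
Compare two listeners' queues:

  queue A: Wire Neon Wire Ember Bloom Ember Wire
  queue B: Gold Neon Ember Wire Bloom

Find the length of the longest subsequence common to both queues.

Taking Neon (queue A #2, queue B #2), then Wire (queue A #3, queue B #4), then Bloom (queue A #5, queue B #5) gives a common subsequence of length 3. dp[7][5] = 3 confirms this is the maximum.

3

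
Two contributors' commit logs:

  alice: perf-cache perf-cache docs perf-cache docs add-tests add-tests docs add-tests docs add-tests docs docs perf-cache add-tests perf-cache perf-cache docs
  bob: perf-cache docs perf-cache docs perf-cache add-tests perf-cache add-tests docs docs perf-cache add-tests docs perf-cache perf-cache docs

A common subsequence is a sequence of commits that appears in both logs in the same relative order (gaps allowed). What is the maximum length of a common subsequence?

Match perf-cache [1,1] → perf-cache [2,3] → docs [3,4] → perf-cache [4,5] → add-tests [6,6] → add-tests [7,8] → docs [8,9] → docs [10,10] → add-tests [11,12] → docs [13,13] → perf-cache [16,14] → perf-cache [17,15] → docs [18,16] — 13 commits in the same relative order in both, and the DP table's final entry dp[18][16] is also 13, so no common subsequence is longer.

13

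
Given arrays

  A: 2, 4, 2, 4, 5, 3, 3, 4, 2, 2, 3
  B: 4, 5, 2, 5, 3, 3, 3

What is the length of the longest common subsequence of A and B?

One common subsequence of length 6: 4 at A[2]=B[1], then 2 at A[3]=B[3], then 5 at A[5]=B[4], then 3 at A[6]=B[5], then 3 at A[7]=B[6], then 3 at A[11]=B[7]. dp[11][7] = 6 confirms this is the maximum.

6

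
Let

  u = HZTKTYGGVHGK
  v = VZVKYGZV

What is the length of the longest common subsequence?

5

Let dp[i][j] be the LCS length of the first i characters of u and the first j characters of v. dp[i][j] = dp[i-1][j-1]+1 when the i-th and j-th characters match, else max(dp[i-1][j], dp[i][j-1]).
    ·  V  Z  V  K  Y  G  Z  V
 ·  0  0  0  0  0  0  0  0  0
 H  0  0  0  0  0  0  0  0  0
 Z  0  0  1  1  1  1  1  1  1
 T  0  0  1  1  1  1  1  1  1
 K  0  0  1  1  2  2  2  2  2
 T  0  0  1  1  2  2  2  2  2
 Y  0  0  1  1  2  3  3  3  3
 G  0  0  1  1  2  3  4  4  4
 G  0  0  1  1  2  3  4  4  4
 V  0  1  1  2  2  3  4  4  5
 H  0  1  1  2  2  3  4  4  5
 G  0  1  1  2  2  3  4  4  5
 K  0  1  1  2  3  3  4  4  5
dp[12][8] = 5. One LCS (by backtracking along matches): ZKYGV.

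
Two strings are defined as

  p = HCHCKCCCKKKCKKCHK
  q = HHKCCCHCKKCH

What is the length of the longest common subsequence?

11

Match H (p #1, q #1) → H (p #3, q #2) → K (p #5, q #3) → C (p #6, q #4) → C (p #7, q #5) → C (p #8, q #6) → C (p #12, q #8) → K (p #13, q #9) → K (p #14, q #10) → C (p #15, q #11) → H (p #16, q #12) — 11 characters in the same relative order in both, and the DP table's final entry dp[17][12] is also 11, so no common subsequence is longer.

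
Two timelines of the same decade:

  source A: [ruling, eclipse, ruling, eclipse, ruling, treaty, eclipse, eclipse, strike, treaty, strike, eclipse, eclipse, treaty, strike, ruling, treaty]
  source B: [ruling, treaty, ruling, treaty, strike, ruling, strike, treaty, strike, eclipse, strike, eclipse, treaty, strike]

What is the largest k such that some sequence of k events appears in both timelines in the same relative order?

10

Pick ruling (source A #1, source B #1) → ruling (source A #3, source B #3) → ruling (source A #5, source B #6) → strike (source A #9, source B #7) → treaty (source A #10, source B #8) → strike (source A #11, source B #9) → eclipse (source A #12, source B #10) → eclipse (source A #13, source B #12) → treaty (source A #14, source B #13) → strike (source A #15, source B #14); all 10 events appear in both, in order. Since dp[17][14] = 10, nothing longer is possible.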